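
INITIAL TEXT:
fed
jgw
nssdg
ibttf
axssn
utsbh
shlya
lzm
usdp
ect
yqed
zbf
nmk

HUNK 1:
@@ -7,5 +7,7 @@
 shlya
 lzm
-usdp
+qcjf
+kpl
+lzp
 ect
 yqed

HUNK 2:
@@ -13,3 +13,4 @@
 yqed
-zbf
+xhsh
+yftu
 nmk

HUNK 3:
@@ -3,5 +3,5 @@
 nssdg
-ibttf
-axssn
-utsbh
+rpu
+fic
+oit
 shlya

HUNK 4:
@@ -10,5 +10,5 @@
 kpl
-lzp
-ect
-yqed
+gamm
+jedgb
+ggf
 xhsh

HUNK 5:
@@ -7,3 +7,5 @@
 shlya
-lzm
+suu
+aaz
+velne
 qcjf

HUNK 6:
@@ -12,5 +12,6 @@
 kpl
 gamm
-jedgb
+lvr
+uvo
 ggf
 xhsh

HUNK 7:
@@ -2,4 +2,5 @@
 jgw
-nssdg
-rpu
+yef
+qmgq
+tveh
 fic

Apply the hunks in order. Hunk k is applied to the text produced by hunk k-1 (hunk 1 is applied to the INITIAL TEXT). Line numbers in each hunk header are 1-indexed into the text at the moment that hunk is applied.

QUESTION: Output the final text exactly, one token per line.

Hunk 1: at line 7 remove [usdp] add [qcjf,kpl,lzp] -> 15 lines: fed jgw nssdg ibttf axssn utsbh shlya lzm qcjf kpl lzp ect yqed zbf nmk
Hunk 2: at line 13 remove [zbf] add [xhsh,yftu] -> 16 lines: fed jgw nssdg ibttf axssn utsbh shlya lzm qcjf kpl lzp ect yqed xhsh yftu nmk
Hunk 3: at line 3 remove [ibttf,axssn,utsbh] add [rpu,fic,oit] -> 16 lines: fed jgw nssdg rpu fic oit shlya lzm qcjf kpl lzp ect yqed xhsh yftu nmk
Hunk 4: at line 10 remove [lzp,ect,yqed] add [gamm,jedgb,ggf] -> 16 lines: fed jgw nssdg rpu fic oit shlya lzm qcjf kpl gamm jedgb ggf xhsh yftu nmk
Hunk 5: at line 7 remove [lzm] add [suu,aaz,velne] -> 18 lines: fed jgw nssdg rpu fic oit shlya suu aaz velne qcjf kpl gamm jedgb ggf xhsh yftu nmk
Hunk 6: at line 12 remove [jedgb] add [lvr,uvo] -> 19 lines: fed jgw nssdg rpu fic oit shlya suu aaz velne qcjf kpl gamm lvr uvo ggf xhsh yftu nmk
Hunk 7: at line 2 remove [nssdg,rpu] add [yef,qmgq,tveh] -> 20 lines: fed jgw yef qmgq tveh fic oit shlya suu aaz velne qcjf kpl gamm lvr uvo ggf xhsh yftu nmk

Answer: fed
jgw
yef
qmgq
tveh
fic
oit
shlya
suu
aaz
velne
qcjf
kpl
gamm
lvr
uvo
ggf
xhsh
yftu
nmk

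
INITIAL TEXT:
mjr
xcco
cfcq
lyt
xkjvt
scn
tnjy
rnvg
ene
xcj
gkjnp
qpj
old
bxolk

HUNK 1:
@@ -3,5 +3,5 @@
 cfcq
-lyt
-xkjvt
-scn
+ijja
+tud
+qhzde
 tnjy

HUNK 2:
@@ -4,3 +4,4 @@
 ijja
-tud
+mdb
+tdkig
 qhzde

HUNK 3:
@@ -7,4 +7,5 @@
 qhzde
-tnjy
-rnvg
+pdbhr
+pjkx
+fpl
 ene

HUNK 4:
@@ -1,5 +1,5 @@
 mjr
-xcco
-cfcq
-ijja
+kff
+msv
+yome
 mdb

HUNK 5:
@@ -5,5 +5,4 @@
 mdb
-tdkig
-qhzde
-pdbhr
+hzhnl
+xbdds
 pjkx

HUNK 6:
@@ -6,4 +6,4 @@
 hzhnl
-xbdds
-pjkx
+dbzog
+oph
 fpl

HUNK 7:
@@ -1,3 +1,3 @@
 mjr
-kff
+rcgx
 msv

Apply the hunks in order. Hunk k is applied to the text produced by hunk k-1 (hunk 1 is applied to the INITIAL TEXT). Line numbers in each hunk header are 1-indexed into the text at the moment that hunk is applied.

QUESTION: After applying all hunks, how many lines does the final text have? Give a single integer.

Hunk 1: at line 3 remove [lyt,xkjvt,scn] add [ijja,tud,qhzde] -> 14 lines: mjr xcco cfcq ijja tud qhzde tnjy rnvg ene xcj gkjnp qpj old bxolk
Hunk 2: at line 4 remove [tud] add [mdb,tdkig] -> 15 lines: mjr xcco cfcq ijja mdb tdkig qhzde tnjy rnvg ene xcj gkjnp qpj old bxolk
Hunk 3: at line 7 remove [tnjy,rnvg] add [pdbhr,pjkx,fpl] -> 16 lines: mjr xcco cfcq ijja mdb tdkig qhzde pdbhr pjkx fpl ene xcj gkjnp qpj old bxolk
Hunk 4: at line 1 remove [xcco,cfcq,ijja] add [kff,msv,yome] -> 16 lines: mjr kff msv yome mdb tdkig qhzde pdbhr pjkx fpl ene xcj gkjnp qpj old bxolk
Hunk 5: at line 5 remove [tdkig,qhzde,pdbhr] add [hzhnl,xbdds] -> 15 lines: mjr kff msv yome mdb hzhnl xbdds pjkx fpl ene xcj gkjnp qpj old bxolk
Hunk 6: at line 6 remove [xbdds,pjkx] add [dbzog,oph] -> 15 lines: mjr kff msv yome mdb hzhnl dbzog oph fpl ene xcj gkjnp qpj old bxolk
Hunk 7: at line 1 remove [kff] add [rcgx] -> 15 lines: mjr rcgx msv yome mdb hzhnl dbzog oph fpl ene xcj gkjnp qpj old bxolk
Final line count: 15

Answer: 15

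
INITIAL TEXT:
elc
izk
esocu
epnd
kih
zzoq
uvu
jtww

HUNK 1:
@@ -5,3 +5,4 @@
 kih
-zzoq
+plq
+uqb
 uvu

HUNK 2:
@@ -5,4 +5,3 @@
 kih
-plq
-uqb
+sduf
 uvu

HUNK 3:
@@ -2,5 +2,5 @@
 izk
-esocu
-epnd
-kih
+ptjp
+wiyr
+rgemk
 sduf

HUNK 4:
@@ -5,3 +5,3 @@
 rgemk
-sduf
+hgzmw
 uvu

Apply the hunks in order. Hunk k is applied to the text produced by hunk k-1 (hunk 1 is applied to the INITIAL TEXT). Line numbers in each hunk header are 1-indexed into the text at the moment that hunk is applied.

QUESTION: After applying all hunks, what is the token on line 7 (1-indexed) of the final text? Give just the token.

Answer: uvu

Derivation:
Hunk 1: at line 5 remove [zzoq] add [plq,uqb] -> 9 lines: elc izk esocu epnd kih plq uqb uvu jtww
Hunk 2: at line 5 remove [plq,uqb] add [sduf] -> 8 lines: elc izk esocu epnd kih sduf uvu jtww
Hunk 3: at line 2 remove [esocu,epnd,kih] add [ptjp,wiyr,rgemk] -> 8 lines: elc izk ptjp wiyr rgemk sduf uvu jtww
Hunk 4: at line 5 remove [sduf] add [hgzmw] -> 8 lines: elc izk ptjp wiyr rgemk hgzmw uvu jtww
Final line 7: uvu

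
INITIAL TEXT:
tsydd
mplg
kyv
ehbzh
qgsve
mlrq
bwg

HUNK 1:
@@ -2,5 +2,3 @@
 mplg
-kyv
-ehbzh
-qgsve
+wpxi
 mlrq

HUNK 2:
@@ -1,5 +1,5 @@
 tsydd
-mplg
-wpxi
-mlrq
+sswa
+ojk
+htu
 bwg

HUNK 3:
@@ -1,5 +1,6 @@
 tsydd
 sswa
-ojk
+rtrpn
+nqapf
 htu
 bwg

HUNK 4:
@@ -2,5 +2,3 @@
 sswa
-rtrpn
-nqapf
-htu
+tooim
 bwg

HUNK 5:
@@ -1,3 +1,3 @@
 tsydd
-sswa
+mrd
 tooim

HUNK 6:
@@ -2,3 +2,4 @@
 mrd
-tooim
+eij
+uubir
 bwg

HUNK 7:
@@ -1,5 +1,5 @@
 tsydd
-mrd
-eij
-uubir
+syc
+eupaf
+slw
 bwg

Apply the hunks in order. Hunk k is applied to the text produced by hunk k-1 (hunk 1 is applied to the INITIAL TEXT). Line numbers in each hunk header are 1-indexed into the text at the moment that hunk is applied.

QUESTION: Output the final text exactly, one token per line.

Hunk 1: at line 2 remove [kyv,ehbzh,qgsve] add [wpxi] -> 5 lines: tsydd mplg wpxi mlrq bwg
Hunk 2: at line 1 remove [mplg,wpxi,mlrq] add [sswa,ojk,htu] -> 5 lines: tsydd sswa ojk htu bwg
Hunk 3: at line 1 remove [ojk] add [rtrpn,nqapf] -> 6 lines: tsydd sswa rtrpn nqapf htu bwg
Hunk 4: at line 2 remove [rtrpn,nqapf,htu] add [tooim] -> 4 lines: tsydd sswa tooim bwg
Hunk 5: at line 1 remove [sswa] add [mrd] -> 4 lines: tsydd mrd tooim bwg
Hunk 6: at line 2 remove [tooim] add [eij,uubir] -> 5 lines: tsydd mrd eij uubir bwg
Hunk 7: at line 1 remove [mrd,eij,uubir] add [syc,eupaf,slw] -> 5 lines: tsydd syc eupaf slw bwg

Answer: tsydd
syc
eupaf
slw
bwg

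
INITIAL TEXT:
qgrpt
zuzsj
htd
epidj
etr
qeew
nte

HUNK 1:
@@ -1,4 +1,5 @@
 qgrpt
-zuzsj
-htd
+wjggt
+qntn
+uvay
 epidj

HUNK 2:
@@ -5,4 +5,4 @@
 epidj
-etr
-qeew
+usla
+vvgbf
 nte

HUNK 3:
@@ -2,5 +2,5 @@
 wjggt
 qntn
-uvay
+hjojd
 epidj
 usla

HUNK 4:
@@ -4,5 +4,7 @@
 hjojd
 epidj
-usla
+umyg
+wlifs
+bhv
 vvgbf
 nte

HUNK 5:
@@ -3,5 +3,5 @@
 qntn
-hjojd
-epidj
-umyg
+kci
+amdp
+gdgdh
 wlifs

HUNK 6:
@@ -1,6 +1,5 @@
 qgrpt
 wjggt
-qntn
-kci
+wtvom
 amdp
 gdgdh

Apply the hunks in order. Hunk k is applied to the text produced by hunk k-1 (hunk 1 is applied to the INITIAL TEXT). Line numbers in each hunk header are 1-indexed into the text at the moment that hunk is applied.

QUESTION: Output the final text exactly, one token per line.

Hunk 1: at line 1 remove [zuzsj,htd] add [wjggt,qntn,uvay] -> 8 lines: qgrpt wjggt qntn uvay epidj etr qeew nte
Hunk 2: at line 5 remove [etr,qeew] add [usla,vvgbf] -> 8 lines: qgrpt wjggt qntn uvay epidj usla vvgbf nte
Hunk 3: at line 2 remove [uvay] add [hjojd] -> 8 lines: qgrpt wjggt qntn hjojd epidj usla vvgbf nte
Hunk 4: at line 4 remove [usla] add [umyg,wlifs,bhv] -> 10 lines: qgrpt wjggt qntn hjojd epidj umyg wlifs bhv vvgbf nte
Hunk 5: at line 3 remove [hjojd,epidj,umyg] add [kci,amdp,gdgdh] -> 10 lines: qgrpt wjggt qntn kci amdp gdgdh wlifs bhv vvgbf nte
Hunk 6: at line 1 remove [qntn,kci] add [wtvom] -> 9 lines: qgrpt wjggt wtvom amdp gdgdh wlifs bhv vvgbf nte

Answer: qgrpt
wjggt
wtvom
amdp
gdgdh
wlifs
bhv
vvgbf
nte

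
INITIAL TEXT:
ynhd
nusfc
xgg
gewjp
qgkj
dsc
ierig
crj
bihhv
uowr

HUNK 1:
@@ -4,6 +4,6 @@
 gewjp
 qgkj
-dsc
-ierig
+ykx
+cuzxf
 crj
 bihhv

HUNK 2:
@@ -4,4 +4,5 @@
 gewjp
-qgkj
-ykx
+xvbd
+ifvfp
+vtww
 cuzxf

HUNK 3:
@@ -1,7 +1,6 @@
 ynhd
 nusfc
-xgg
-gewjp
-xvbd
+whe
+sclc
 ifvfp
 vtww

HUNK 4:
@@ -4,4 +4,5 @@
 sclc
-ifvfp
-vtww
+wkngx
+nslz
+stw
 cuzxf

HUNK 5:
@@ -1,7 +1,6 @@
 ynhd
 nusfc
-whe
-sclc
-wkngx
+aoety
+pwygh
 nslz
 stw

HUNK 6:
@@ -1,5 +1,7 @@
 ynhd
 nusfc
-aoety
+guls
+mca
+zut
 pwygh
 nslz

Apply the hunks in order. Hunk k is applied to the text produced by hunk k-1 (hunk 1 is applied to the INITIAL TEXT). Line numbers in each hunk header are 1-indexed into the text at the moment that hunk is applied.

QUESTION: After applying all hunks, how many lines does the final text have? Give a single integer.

Hunk 1: at line 4 remove [dsc,ierig] add [ykx,cuzxf] -> 10 lines: ynhd nusfc xgg gewjp qgkj ykx cuzxf crj bihhv uowr
Hunk 2: at line 4 remove [qgkj,ykx] add [xvbd,ifvfp,vtww] -> 11 lines: ynhd nusfc xgg gewjp xvbd ifvfp vtww cuzxf crj bihhv uowr
Hunk 3: at line 1 remove [xgg,gewjp,xvbd] add [whe,sclc] -> 10 lines: ynhd nusfc whe sclc ifvfp vtww cuzxf crj bihhv uowr
Hunk 4: at line 4 remove [ifvfp,vtww] add [wkngx,nslz,stw] -> 11 lines: ynhd nusfc whe sclc wkngx nslz stw cuzxf crj bihhv uowr
Hunk 5: at line 1 remove [whe,sclc,wkngx] add [aoety,pwygh] -> 10 lines: ynhd nusfc aoety pwygh nslz stw cuzxf crj bihhv uowr
Hunk 6: at line 1 remove [aoety] add [guls,mca,zut] -> 12 lines: ynhd nusfc guls mca zut pwygh nslz stw cuzxf crj bihhv uowr
Final line count: 12

Answer: 12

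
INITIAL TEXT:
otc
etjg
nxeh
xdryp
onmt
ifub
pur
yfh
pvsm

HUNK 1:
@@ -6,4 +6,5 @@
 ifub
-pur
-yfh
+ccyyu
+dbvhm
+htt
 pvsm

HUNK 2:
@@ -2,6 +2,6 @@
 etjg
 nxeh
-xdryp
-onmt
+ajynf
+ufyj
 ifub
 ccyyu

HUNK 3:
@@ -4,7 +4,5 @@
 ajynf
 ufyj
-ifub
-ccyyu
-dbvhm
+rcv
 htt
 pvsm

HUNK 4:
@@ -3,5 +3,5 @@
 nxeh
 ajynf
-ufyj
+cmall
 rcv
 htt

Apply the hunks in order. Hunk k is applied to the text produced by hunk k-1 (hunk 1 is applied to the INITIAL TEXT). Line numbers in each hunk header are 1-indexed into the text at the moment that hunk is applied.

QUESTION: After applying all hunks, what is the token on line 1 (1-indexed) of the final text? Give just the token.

Answer: otc

Derivation:
Hunk 1: at line 6 remove [pur,yfh] add [ccyyu,dbvhm,htt] -> 10 lines: otc etjg nxeh xdryp onmt ifub ccyyu dbvhm htt pvsm
Hunk 2: at line 2 remove [xdryp,onmt] add [ajynf,ufyj] -> 10 lines: otc etjg nxeh ajynf ufyj ifub ccyyu dbvhm htt pvsm
Hunk 3: at line 4 remove [ifub,ccyyu,dbvhm] add [rcv] -> 8 lines: otc etjg nxeh ajynf ufyj rcv htt pvsm
Hunk 4: at line 3 remove [ufyj] add [cmall] -> 8 lines: otc etjg nxeh ajynf cmall rcv htt pvsm
Final line 1: otc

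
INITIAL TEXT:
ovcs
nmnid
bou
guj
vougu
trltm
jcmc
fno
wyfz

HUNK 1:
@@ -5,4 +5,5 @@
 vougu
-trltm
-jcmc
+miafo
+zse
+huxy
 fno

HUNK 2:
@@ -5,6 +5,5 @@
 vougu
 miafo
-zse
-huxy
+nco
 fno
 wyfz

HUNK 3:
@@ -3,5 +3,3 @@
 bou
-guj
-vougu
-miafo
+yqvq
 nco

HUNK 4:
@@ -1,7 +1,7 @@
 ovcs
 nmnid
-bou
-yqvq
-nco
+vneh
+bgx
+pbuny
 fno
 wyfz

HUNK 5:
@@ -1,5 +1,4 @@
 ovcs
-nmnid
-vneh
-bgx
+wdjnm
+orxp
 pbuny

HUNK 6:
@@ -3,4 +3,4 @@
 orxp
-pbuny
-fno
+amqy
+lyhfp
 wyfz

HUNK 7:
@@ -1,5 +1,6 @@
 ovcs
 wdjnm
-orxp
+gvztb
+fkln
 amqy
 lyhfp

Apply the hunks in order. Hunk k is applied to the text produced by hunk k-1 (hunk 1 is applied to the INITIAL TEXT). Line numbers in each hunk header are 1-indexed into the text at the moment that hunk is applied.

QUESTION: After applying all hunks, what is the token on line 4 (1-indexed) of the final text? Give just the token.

Answer: fkln

Derivation:
Hunk 1: at line 5 remove [trltm,jcmc] add [miafo,zse,huxy] -> 10 lines: ovcs nmnid bou guj vougu miafo zse huxy fno wyfz
Hunk 2: at line 5 remove [zse,huxy] add [nco] -> 9 lines: ovcs nmnid bou guj vougu miafo nco fno wyfz
Hunk 3: at line 3 remove [guj,vougu,miafo] add [yqvq] -> 7 lines: ovcs nmnid bou yqvq nco fno wyfz
Hunk 4: at line 1 remove [bou,yqvq,nco] add [vneh,bgx,pbuny] -> 7 lines: ovcs nmnid vneh bgx pbuny fno wyfz
Hunk 5: at line 1 remove [nmnid,vneh,bgx] add [wdjnm,orxp] -> 6 lines: ovcs wdjnm orxp pbuny fno wyfz
Hunk 6: at line 3 remove [pbuny,fno] add [amqy,lyhfp] -> 6 lines: ovcs wdjnm orxp amqy lyhfp wyfz
Hunk 7: at line 1 remove [orxp] add [gvztb,fkln] -> 7 lines: ovcs wdjnm gvztb fkln amqy lyhfp wyfz
Final line 4: fkln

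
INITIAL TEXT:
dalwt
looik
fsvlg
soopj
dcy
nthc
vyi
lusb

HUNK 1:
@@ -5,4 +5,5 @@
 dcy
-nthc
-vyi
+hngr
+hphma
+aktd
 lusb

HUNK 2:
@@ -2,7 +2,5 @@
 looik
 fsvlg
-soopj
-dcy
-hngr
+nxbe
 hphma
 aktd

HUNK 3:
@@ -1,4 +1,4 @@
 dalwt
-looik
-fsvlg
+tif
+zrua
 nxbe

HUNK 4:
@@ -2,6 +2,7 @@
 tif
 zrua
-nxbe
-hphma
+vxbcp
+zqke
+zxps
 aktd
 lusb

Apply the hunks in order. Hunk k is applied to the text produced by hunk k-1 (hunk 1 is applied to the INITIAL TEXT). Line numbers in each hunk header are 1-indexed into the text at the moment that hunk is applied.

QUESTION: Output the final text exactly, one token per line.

Hunk 1: at line 5 remove [nthc,vyi] add [hngr,hphma,aktd] -> 9 lines: dalwt looik fsvlg soopj dcy hngr hphma aktd lusb
Hunk 2: at line 2 remove [soopj,dcy,hngr] add [nxbe] -> 7 lines: dalwt looik fsvlg nxbe hphma aktd lusb
Hunk 3: at line 1 remove [looik,fsvlg] add [tif,zrua] -> 7 lines: dalwt tif zrua nxbe hphma aktd lusb
Hunk 4: at line 2 remove [nxbe,hphma] add [vxbcp,zqke,zxps] -> 8 lines: dalwt tif zrua vxbcp zqke zxps aktd lusb

Answer: dalwt
tif
zrua
vxbcp
zqke
zxps
aktd
lusb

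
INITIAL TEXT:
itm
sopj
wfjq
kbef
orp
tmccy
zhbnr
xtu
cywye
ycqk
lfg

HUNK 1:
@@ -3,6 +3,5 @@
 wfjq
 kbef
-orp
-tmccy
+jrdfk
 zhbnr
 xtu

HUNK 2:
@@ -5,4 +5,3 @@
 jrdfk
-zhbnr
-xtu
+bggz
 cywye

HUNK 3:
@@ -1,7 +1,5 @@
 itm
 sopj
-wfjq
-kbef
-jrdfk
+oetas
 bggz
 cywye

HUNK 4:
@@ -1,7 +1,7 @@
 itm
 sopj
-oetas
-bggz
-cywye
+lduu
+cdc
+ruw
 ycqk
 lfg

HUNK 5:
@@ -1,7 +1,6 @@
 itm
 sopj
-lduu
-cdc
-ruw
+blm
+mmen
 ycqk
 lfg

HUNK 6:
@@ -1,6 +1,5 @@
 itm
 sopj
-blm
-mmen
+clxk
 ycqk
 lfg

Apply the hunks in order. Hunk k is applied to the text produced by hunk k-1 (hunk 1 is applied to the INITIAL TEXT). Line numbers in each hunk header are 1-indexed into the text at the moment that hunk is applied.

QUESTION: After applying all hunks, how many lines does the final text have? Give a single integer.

Hunk 1: at line 3 remove [orp,tmccy] add [jrdfk] -> 10 lines: itm sopj wfjq kbef jrdfk zhbnr xtu cywye ycqk lfg
Hunk 2: at line 5 remove [zhbnr,xtu] add [bggz] -> 9 lines: itm sopj wfjq kbef jrdfk bggz cywye ycqk lfg
Hunk 3: at line 1 remove [wfjq,kbef,jrdfk] add [oetas] -> 7 lines: itm sopj oetas bggz cywye ycqk lfg
Hunk 4: at line 1 remove [oetas,bggz,cywye] add [lduu,cdc,ruw] -> 7 lines: itm sopj lduu cdc ruw ycqk lfg
Hunk 5: at line 1 remove [lduu,cdc,ruw] add [blm,mmen] -> 6 lines: itm sopj blm mmen ycqk lfg
Hunk 6: at line 1 remove [blm,mmen] add [clxk] -> 5 lines: itm sopj clxk ycqk lfg
Final line count: 5

Answer: 5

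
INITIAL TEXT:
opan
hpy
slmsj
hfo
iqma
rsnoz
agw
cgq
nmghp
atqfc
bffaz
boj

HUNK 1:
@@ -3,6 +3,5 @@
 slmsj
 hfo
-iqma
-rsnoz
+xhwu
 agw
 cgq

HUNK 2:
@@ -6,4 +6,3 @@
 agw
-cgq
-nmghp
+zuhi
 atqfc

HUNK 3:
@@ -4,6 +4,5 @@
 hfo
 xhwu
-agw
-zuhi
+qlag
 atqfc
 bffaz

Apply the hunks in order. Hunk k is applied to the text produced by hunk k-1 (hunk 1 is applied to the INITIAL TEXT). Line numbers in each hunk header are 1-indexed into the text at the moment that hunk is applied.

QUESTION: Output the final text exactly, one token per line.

Answer: opan
hpy
slmsj
hfo
xhwu
qlag
atqfc
bffaz
boj

Derivation:
Hunk 1: at line 3 remove [iqma,rsnoz] add [xhwu] -> 11 lines: opan hpy slmsj hfo xhwu agw cgq nmghp atqfc bffaz boj
Hunk 2: at line 6 remove [cgq,nmghp] add [zuhi] -> 10 lines: opan hpy slmsj hfo xhwu agw zuhi atqfc bffaz boj
Hunk 3: at line 4 remove [agw,zuhi] add [qlag] -> 9 lines: opan hpy slmsj hfo xhwu qlag atqfc bffaz boj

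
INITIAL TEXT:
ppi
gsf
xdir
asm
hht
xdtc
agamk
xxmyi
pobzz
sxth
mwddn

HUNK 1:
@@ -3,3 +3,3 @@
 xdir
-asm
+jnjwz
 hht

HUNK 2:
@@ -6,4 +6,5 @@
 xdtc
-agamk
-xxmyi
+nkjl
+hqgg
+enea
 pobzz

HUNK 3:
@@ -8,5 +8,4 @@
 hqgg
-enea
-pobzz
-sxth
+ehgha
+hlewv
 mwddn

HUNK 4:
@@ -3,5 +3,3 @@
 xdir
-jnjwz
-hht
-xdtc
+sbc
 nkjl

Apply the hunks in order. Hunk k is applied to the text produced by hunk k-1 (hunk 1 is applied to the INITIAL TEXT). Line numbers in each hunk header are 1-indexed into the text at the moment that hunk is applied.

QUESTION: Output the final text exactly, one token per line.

Hunk 1: at line 3 remove [asm] add [jnjwz] -> 11 lines: ppi gsf xdir jnjwz hht xdtc agamk xxmyi pobzz sxth mwddn
Hunk 2: at line 6 remove [agamk,xxmyi] add [nkjl,hqgg,enea] -> 12 lines: ppi gsf xdir jnjwz hht xdtc nkjl hqgg enea pobzz sxth mwddn
Hunk 3: at line 8 remove [enea,pobzz,sxth] add [ehgha,hlewv] -> 11 lines: ppi gsf xdir jnjwz hht xdtc nkjl hqgg ehgha hlewv mwddn
Hunk 4: at line 3 remove [jnjwz,hht,xdtc] add [sbc] -> 9 lines: ppi gsf xdir sbc nkjl hqgg ehgha hlewv mwddn

Answer: ppi
gsf
xdir
sbc
nkjl
hqgg
ehgha
hlewv
mwddn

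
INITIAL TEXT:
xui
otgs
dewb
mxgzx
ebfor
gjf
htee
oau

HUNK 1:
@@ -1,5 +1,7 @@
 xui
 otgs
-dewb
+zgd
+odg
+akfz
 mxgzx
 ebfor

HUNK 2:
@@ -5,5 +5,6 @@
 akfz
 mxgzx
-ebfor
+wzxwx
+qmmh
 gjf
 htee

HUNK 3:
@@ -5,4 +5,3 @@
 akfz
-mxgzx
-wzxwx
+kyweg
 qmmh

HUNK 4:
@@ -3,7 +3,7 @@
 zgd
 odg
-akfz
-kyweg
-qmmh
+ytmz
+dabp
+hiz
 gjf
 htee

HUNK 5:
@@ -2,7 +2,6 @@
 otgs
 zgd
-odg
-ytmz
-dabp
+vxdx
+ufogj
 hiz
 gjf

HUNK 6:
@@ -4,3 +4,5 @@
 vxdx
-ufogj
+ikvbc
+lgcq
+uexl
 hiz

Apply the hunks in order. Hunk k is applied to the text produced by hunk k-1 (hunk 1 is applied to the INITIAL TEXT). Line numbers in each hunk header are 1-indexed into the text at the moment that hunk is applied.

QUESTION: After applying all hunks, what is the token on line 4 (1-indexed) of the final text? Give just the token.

Answer: vxdx

Derivation:
Hunk 1: at line 1 remove [dewb] add [zgd,odg,akfz] -> 10 lines: xui otgs zgd odg akfz mxgzx ebfor gjf htee oau
Hunk 2: at line 5 remove [ebfor] add [wzxwx,qmmh] -> 11 lines: xui otgs zgd odg akfz mxgzx wzxwx qmmh gjf htee oau
Hunk 3: at line 5 remove [mxgzx,wzxwx] add [kyweg] -> 10 lines: xui otgs zgd odg akfz kyweg qmmh gjf htee oau
Hunk 4: at line 3 remove [akfz,kyweg,qmmh] add [ytmz,dabp,hiz] -> 10 lines: xui otgs zgd odg ytmz dabp hiz gjf htee oau
Hunk 5: at line 2 remove [odg,ytmz,dabp] add [vxdx,ufogj] -> 9 lines: xui otgs zgd vxdx ufogj hiz gjf htee oau
Hunk 6: at line 4 remove [ufogj] add [ikvbc,lgcq,uexl] -> 11 lines: xui otgs zgd vxdx ikvbc lgcq uexl hiz gjf htee oau
Final line 4: vxdx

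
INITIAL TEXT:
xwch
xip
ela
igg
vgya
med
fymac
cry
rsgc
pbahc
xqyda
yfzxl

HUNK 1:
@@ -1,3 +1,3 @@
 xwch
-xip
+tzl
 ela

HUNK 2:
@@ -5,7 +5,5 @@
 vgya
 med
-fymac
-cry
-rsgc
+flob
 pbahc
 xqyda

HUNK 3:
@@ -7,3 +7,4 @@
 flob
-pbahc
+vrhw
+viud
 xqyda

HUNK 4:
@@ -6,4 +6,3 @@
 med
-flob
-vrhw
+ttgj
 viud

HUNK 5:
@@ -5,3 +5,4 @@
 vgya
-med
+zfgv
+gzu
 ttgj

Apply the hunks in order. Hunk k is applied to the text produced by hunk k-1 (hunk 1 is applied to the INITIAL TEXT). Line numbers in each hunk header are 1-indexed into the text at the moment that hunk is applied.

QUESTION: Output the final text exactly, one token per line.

Hunk 1: at line 1 remove [xip] add [tzl] -> 12 lines: xwch tzl ela igg vgya med fymac cry rsgc pbahc xqyda yfzxl
Hunk 2: at line 5 remove [fymac,cry,rsgc] add [flob] -> 10 lines: xwch tzl ela igg vgya med flob pbahc xqyda yfzxl
Hunk 3: at line 7 remove [pbahc] add [vrhw,viud] -> 11 lines: xwch tzl ela igg vgya med flob vrhw viud xqyda yfzxl
Hunk 4: at line 6 remove [flob,vrhw] add [ttgj] -> 10 lines: xwch tzl ela igg vgya med ttgj viud xqyda yfzxl
Hunk 5: at line 5 remove [med] add [zfgv,gzu] -> 11 lines: xwch tzl ela igg vgya zfgv gzu ttgj viud xqyda yfzxl

Answer: xwch
tzl
ela
igg
vgya
zfgv
gzu
ttgj
viud
xqyda
yfzxl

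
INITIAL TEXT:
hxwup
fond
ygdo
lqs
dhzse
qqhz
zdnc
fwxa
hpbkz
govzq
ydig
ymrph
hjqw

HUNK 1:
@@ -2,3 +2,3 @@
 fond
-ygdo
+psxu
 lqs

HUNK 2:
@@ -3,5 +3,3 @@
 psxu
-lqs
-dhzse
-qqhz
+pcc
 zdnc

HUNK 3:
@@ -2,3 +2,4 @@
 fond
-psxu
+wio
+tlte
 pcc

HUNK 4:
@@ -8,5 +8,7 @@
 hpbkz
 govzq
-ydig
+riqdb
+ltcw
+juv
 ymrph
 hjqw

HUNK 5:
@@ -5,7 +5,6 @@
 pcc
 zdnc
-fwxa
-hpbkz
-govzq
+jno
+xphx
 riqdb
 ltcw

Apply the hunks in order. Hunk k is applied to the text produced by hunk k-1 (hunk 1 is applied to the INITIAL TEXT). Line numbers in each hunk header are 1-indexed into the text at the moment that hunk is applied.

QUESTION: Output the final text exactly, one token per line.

Hunk 1: at line 2 remove [ygdo] add [psxu] -> 13 lines: hxwup fond psxu lqs dhzse qqhz zdnc fwxa hpbkz govzq ydig ymrph hjqw
Hunk 2: at line 3 remove [lqs,dhzse,qqhz] add [pcc] -> 11 lines: hxwup fond psxu pcc zdnc fwxa hpbkz govzq ydig ymrph hjqw
Hunk 3: at line 2 remove [psxu] add [wio,tlte] -> 12 lines: hxwup fond wio tlte pcc zdnc fwxa hpbkz govzq ydig ymrph hjqw
Hunk 4: at line 8 remove [ydig] add [riqdb,ltcw,juv] -> 14 lines: hxwup fond wio tlte pcc zdnc fwxa hpbkz govzq riqdb ltcw juv ymrph hjqw
Hunk 5: at line 5 remove [fwxa,hpbkz,govzq] add [jno,xphx] -> 13 lines: hxwup fond wio tlte pcc zdnc jno xphx riqdb ltcw juv ymrph hjqw

Answer: hxwup
fond
wio
tlte
pcc
zdnc
jno
xphx
riqdb
ltcw
juv
ymrph
hjqw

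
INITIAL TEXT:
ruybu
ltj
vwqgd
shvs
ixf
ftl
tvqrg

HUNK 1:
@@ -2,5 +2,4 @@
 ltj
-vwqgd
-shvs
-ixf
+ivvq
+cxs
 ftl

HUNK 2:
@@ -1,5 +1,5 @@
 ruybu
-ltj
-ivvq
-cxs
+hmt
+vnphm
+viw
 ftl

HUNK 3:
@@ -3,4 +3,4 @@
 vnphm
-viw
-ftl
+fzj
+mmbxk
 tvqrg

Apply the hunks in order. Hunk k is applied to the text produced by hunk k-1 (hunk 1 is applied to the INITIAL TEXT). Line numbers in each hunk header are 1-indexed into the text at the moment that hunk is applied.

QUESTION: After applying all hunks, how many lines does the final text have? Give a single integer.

Answer: 6

Derivation:
Hunk 1: at line 2 remove [vwqgd,shvs,ixf] add [ivvq,cxs] -> 6 lines: ruybu ltj ivvq cxs ftl tvqrg
Hunk 2: at line 1 remove [ltj,ivvq,cxs] add [hmt,vnphm,viw] -> 6 lines: ruybu hmt vnphm viw ftl tvqrg
Hunk 3: at line 3 remove [viw,ftl] add [fzj,mmbxk] -> 6 lines: ruybu hmt vnphm fzj mmbxk tvqrg
Final line count: 6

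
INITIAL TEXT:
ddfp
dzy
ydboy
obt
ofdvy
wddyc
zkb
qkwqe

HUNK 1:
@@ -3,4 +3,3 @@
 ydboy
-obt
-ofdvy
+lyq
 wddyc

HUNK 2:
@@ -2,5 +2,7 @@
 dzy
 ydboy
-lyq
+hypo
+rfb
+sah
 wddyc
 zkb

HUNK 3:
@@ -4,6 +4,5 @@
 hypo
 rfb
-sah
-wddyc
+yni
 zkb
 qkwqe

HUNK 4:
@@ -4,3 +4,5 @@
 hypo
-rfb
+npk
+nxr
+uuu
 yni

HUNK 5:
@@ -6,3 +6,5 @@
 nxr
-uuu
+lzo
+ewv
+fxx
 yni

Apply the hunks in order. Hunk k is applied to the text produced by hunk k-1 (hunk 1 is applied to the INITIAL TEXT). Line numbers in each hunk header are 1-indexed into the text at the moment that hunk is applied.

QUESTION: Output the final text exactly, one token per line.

Answer: ddfp
dzy
ydboy
hypo
npk
nxr
lzo
ewv
fxx
yni
zkb
qkwqe

Derivation:
Hunk 1: at line 3 remove [obt,ofdvy] add [lyq] -> 7 lines: ddfp dzy ydboy lyq wddyc zkb qkwqe
Hunk 2: at line 2 remove [lyq] add [hypo,rfb,sah] -> 9 lines: ddfp dzy ydboy hypo rfb sah wddyc zkb qkwqe
Hunk 3: at line 4 remove [sah,wddyc] add [yni] -> 8 lines: ddfp dzy ydboy hypo rfb yni zkb qkwqe
Hunk 4: at line 4 remove [rfb] add [npk,nxr,uuu] -> 10 lines: ddfp dzy ydboy hypo npk nxr uuu yni zkb qkwqe
Hunk 5: at line 6 remove [uuu] add [lzo,ewv,fxx] -> 12 lines: ddfp dzy ydboy hypo npk nxr lzo ewv fxx yni zkb qkwqe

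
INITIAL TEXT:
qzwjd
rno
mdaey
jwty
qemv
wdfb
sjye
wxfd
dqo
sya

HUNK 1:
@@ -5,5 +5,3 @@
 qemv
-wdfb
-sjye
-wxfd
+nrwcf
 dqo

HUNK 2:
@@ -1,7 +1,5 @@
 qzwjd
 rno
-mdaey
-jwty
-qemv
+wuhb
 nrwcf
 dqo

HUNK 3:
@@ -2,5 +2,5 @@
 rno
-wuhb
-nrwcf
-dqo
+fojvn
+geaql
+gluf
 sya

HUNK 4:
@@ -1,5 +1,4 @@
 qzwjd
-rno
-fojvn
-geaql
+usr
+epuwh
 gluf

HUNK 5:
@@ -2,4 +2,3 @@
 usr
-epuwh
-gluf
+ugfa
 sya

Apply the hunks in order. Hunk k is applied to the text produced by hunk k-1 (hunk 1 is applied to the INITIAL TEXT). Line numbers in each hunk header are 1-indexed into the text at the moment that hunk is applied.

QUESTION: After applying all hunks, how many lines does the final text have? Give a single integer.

Answer: 4

Derivation:
Hunk 1: at line 5 remove [wdfb,sjye,wxfd] add [nrwcf] -> 8 lines: qzwjd rno mdaey jwty qemv nrwcf dqo sya
Hunk 2: at line 1 remove [mdaey,jwty,qemv] add [wuhb] -> 6 lines: qzwjd rno wuhb nrwcf dqo sya
Hunk 3: at line 2 remove [wuhb,nrwcf,dqo] add [fojvn,geaql,gluf] -> 6 lines: qzwjd rno fojvn geaql gluf sya
Hunk 4: at line 1 remove [rno,fojvn,geaql] add [usr,epuwh] -> 5 lines: qzwjd usr epuwh gluf sya
Hunk 5: at line 2 remove [epuwh,gluf] add [ugfa] -> 4 lines: qzwjd usr ugfa sya
Final line count: 4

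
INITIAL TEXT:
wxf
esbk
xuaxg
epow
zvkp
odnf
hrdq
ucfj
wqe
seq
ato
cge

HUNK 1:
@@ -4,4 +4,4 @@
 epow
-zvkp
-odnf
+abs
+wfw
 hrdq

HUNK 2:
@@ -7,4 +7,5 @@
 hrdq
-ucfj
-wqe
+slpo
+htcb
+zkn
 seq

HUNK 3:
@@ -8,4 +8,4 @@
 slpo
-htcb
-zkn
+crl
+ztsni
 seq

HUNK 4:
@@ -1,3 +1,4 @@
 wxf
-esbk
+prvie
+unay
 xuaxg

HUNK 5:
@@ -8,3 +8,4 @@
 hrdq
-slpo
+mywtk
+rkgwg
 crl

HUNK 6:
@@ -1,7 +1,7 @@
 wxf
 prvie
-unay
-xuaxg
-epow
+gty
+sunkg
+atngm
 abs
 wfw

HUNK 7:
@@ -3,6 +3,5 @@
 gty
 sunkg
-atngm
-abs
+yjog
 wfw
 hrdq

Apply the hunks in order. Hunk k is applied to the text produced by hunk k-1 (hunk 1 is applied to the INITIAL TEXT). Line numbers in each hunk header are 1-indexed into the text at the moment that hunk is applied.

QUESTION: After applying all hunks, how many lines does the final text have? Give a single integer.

Answer: 14

Derivation:
Hunk 1: at line 4 remove [zvkp,odnf] add [abs,wfw] -> 12 lines: wxf esbk xuaxg epow abs wfw hrdq ucfj wqe seq ato cge
Hunk 2: at line 7 remove [ucfj,wqe] add [slpo,htcb,zkn] -> 13 lines: wxf esbk xuaxg epow abs wfw hrdq slpo htcb zkn seq ato cge
Hunk 3: at line 8 remove [htcb,zkn] add [crl,ztsni] -> 13 lines: wxf esbk xuaxg epow abs wfw hrdq slpo crl ztsni seq ato cge
Hunk 4: at line 1 remove [esbk] add [prvie,unay] -> 14 lines: wxf prvie unay xuaxg epow abs wfw hrdq slpo crl ztsni seq ato cge
Hunk 5: at line 8 remove [slpo] add [mywtk,rkgwg] -> 15 lines: wxf prvie unay xuaxg epow abs wfw hrdq mywtk rkgwg crl ztsni seq ato cge
Hunk 6: at line 1 remove [unay,xuaxg,epow] add [gty,sunkg,atngm] -> 15 lines: wxf prvie gty sunkg atngm abs wfw hrdq mywtk rkgwg crl ztsni seq ato cge
Hunk 7: at line 3 remove [atngm,abs] add [yjog] -> 14 lines: wxf prvie gty sunkg yjog wfw hrdq mywtk rkgwg crl ztsni seq ato cge
Final line count: 14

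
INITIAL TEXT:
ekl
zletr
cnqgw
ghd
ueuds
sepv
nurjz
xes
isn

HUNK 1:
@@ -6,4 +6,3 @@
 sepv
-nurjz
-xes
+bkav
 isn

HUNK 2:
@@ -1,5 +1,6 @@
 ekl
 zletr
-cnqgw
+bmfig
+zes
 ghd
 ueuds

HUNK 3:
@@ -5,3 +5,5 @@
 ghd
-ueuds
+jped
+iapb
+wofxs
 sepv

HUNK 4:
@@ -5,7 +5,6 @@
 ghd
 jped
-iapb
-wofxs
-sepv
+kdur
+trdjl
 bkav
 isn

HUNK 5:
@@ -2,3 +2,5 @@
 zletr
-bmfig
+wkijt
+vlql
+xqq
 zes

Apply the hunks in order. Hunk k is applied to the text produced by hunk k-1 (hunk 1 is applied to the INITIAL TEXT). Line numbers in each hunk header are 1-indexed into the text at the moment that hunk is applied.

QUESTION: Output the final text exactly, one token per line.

Answer: ekl
zletr
wkijt
vlql
xqq
zes
ghd
jped
kdur
trdjl
bkav
isn

Derivation:
Hunk 1: at line 6 remove [nurjz,xes] add [bkav] -> 8 lines: ekl zletr cnqgw ghd ueuds sepv bkav isn
Hunk 2: at line 1 remove [cnqgw] add [bmfig,zes] -> 9 lines: ekl zletr bmfig zes ghd ueuds sepv bkav isn
Hunk 3: at line 5 remove [ueuds] add [jped,iapb,wofxs] -> 11 lines: ekl zletr bmfig zes ghd jped iapb wofxs sepv bkav isn
Hunk 4: at line 5 remove [iapb,wofxs,sepv] add [kdur,trdjl] -> 10 lines: ekl zletr bmfig zes ghd jped kdur trdjl bkav isn
Hunk 5: at line 2 remove [bmfig] add [wkijt,vlql,xqq] -> 12 lines: ekl zletr wkijt vlql xqq zes ghd jped kdur trdjl bkav isn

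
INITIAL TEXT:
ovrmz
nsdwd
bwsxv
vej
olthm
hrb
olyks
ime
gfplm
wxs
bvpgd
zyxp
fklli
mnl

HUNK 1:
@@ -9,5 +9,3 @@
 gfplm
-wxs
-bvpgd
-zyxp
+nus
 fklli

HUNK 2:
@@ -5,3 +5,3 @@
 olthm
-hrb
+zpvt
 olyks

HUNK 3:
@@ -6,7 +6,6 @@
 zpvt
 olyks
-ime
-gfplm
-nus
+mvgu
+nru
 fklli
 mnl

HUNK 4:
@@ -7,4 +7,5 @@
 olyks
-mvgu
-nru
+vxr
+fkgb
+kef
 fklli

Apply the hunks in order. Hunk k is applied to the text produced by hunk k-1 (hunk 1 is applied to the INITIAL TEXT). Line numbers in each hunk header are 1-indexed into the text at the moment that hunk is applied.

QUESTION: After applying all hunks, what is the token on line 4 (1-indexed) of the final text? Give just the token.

Answer: vej

Derivation:
Hunk 1: at line 9 remove [wxs,bvpgd,zyxp] add [nus] -> 12 lines: ovrmz nsdwd bwsxv vej olthm hrb olyks ime gfplm nus fklli mnl
Hunk 2: at line 5 remove [hrb] add [zpvt] -> 12 lines: ovrmz nsdwd bwsxv vej olthm zpvt olyks ime gfplm nus fklli mnl
Hunk 3: at line 6 remove [ime,gfplm,nus] add [mvgu,nru] -> 11 lines: ovrmz nsdwd bwsxv vej olthm zpvt olyks mvgu nru fklli mnl
Hunk 4: at line 7 remove [mvgu,nru] add [vxr,fkgb,kef] -> 12 lines: ovrmz nsdwd bwsxv vej olthm zpvt olyks vxr fkgb kef fklli mnl
Final line 4: vej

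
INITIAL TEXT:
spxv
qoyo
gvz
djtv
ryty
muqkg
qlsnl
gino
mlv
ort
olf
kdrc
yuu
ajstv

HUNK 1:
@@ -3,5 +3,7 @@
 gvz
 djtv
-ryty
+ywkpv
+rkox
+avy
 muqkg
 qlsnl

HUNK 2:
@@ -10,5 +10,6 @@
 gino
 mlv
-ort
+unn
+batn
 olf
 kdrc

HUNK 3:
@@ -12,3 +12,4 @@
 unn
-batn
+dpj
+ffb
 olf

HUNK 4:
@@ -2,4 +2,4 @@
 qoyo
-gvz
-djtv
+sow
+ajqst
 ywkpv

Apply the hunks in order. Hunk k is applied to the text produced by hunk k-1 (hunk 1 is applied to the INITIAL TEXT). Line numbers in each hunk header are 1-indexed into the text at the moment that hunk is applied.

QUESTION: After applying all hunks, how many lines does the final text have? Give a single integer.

Hunk 1: at line 3 remove [ryty] add [ywkpv,rkox,avy] -> 16 lines: spxv qoyo gvz djtv ywkpv rkox avy muqkg qlsnl gino mlv ort olf kdrc yuu ajstv
Hunk 2: at line 10 remove [ort] add [unn,batn] -> 17 lines: spxv qoyo gvz djtv ywkpv rkox avy muqkg qlsnl gino mlv unn batn olf kdrc yuu ajstv
Hunk 3: at line 12 remove [batn] add [dpj,ffb] -> 18 lines: spxv qoyo gvz djtv ywkpv rkox avy muqkg qlsnl gino mlv unn dpj ffb olf kdrc yuu ajstv
Hunk 4: at line 2 remove [gvz,djtv] add [sow,ajqst] -> 18 lines: spxv qoyo sow ajqst ywkpv rkox avy muqkg qlsnl gino mlv unn dpj ffb olf kdrc yuu ajstv
Final line count: 18

Answer: 18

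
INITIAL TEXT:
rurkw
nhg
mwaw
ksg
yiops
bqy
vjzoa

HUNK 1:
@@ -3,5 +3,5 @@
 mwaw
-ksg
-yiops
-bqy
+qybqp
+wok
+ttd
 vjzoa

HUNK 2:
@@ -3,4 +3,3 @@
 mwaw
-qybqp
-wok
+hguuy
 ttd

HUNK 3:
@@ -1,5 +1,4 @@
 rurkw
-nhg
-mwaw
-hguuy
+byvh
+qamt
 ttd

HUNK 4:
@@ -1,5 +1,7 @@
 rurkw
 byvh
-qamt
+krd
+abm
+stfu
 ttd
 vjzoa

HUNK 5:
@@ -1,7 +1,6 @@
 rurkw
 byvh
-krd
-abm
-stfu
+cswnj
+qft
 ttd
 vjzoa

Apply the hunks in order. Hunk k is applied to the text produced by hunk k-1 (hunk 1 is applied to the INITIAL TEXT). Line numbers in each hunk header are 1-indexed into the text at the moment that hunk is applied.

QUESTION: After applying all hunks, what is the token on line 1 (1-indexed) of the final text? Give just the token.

Hunk 1: at line 3 remove [ksg,yiops,bqy] add [qybqp,wok,ttd] -> 7 lines: rurkw nhg mwaw qybqp wok ttd vjzoa
Hunk 2: at line 3 remove [qybqp,wok] add [hguuy] -> 6 lines: rurkw nhg mwaw hguuy ttd vjzoa
Hunk 3: at line 1 remove [nhg,mwaw,hguuy] add [byvh,qamt] -> 5 lines: rurkw byvh qamt ttd vjzoa
Hunk 4: at line 1 remove [qamt] add [krd,abm,stfu] -> 7 lines: rurkw byvh krd abm stfu ttd vjzoa
Hunk 5: at line 1 remove [krd,abm,stfu] add [cswnj,qft] -> 6 lines: rurkw byvh cswnj qft ttd vjzoa
Final line 1: rurkw

Answer: rurkw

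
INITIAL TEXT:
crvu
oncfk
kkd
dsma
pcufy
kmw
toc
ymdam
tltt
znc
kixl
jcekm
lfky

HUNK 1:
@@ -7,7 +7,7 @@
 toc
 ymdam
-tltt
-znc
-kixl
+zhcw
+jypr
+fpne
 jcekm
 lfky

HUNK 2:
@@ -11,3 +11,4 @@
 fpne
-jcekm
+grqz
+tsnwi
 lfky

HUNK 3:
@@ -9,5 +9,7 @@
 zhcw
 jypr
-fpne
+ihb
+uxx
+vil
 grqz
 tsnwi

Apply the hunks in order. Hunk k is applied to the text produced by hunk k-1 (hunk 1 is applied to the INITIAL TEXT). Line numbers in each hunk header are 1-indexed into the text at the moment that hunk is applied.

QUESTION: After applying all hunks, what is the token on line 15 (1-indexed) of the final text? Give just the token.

Answer: tsnwi

Derivation:
Hunk 1: at line 7 remove [tltt,znc,kixl] add [zhcw,jypr,fpne] -> 13 lines: crvu oncfk kkd dsma pcufy kmw toc ymdam zhcw jypr fpne jcekm lfky
Hunk 2: at line 11 remove [jcekm] add [grqz,tsnwi] -> 14 lines: crvu oncfk kkd dsma pcufy kmw toc ymdam zhcw jypr fpne grqz tsnwi lfky
Hunk 3: at line 9 remove [fpne] add [ihb,uxx,vil] -> 16 lines: crvu oncfk kkd dsma pcufy kmw toc ymdam zhcw jypr ihb uxx vil grqz tsnwi lfky
Final line 15: tsnwi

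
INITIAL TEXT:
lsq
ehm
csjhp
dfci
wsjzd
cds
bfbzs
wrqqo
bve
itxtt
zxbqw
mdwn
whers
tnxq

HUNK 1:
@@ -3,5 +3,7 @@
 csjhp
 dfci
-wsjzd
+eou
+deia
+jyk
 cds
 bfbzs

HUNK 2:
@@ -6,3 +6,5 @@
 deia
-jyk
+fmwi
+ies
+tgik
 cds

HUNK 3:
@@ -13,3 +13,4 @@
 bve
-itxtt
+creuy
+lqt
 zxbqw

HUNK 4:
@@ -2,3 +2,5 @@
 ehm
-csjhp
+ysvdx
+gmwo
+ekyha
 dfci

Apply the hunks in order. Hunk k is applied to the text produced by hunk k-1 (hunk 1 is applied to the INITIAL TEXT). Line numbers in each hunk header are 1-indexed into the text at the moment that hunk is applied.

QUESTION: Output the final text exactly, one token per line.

Answer: lsq
ehm
ysvdx
gmwo
ekyha
dfci
eou
deia
fmwi
ies
tgik
cds
bfbzs
wrqqo
bve
creuy
lqt
zxbqw
mdwn
whers
tnxq

Derivation:
Hunk 1: at line 3 remove [wsjzd] add [eou,deia,jyk] -> 16 lines: lsq ehm csjhp dfci eou deia jyk cds bfbzs wrqqo bve itxtt zxbqw mdwn whers tnxq
Hunk 2: at line 6 remove [jyk] add [fmwi,ies,tgik] -> 18 lines: lsq ehm csjhp dfci eou deia fmwi ies tgik cds bfbzs wrqqo bve itxtt zxbqw mdwn whers tnxq
Hunk 3: at line 13 remove [itxtt] add [creuy,lqt] -> 19 lines: lsq ehm csjhp dfci eou deia fmwi ies tgik cds bfbzs wrqqo bve creuy lqt zxbqw mdwn whers tnxq
Hunk 4: at line 2 remove [csjhp] add [ysvdx,gmwo,ekyha] -> 21 lines: lsq ehm ysvdx gmwo ekyha dfci eou deia fmwi ies tgik cds bfbzs wrqqo bve creuy lqt zxbqw mdwn whers tnxq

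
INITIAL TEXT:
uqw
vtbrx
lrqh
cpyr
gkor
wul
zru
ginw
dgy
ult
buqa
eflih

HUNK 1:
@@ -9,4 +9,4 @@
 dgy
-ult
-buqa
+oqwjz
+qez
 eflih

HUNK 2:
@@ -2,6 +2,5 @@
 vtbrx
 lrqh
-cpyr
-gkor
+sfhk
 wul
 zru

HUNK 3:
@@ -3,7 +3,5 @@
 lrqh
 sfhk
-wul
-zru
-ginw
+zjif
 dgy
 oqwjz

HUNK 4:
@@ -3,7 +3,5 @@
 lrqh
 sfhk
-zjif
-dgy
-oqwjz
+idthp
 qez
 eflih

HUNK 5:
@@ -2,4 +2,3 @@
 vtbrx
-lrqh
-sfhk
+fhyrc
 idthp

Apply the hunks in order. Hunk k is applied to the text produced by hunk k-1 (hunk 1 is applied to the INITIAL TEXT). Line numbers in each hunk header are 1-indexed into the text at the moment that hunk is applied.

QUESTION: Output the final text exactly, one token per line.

Answer: uqw
vtbrx
fhyrc
idthp
qez
eflih

Derivation:
Hunk 1: at line 9 remove [ult,buqa] add [oqwjz,qez] -> 12 lines: uqw vtbrx lrqh cpyr gkor wul zru ginw dgy oqwjz qez eflih
Hunk 2: at line 2 remove [cpyr,gkor] add [sfhk] -> 11 lines: uqw vtbrx lrqh sfhk wul zru ginw dgy oqwjz qez eflih
Hunk 3: at line 3 remove [wul,zru,ginw] add [zjif] -> 9 lines: uqw vtbrx lrqh sfhk zjif dgy oqwjz qez eflih
Hunk 4: at line 3 remove [zjif,dgy,oqwjz] add [idthp] -> 7 lines: uqw vtbrx lrqh sfhk idthp qez eflih
Hunk 5: at line 2 remove [lrqh,sfhk] add [fhyrc] -> 6 lines: uqw vtbrx fhyrc idthp qez eflih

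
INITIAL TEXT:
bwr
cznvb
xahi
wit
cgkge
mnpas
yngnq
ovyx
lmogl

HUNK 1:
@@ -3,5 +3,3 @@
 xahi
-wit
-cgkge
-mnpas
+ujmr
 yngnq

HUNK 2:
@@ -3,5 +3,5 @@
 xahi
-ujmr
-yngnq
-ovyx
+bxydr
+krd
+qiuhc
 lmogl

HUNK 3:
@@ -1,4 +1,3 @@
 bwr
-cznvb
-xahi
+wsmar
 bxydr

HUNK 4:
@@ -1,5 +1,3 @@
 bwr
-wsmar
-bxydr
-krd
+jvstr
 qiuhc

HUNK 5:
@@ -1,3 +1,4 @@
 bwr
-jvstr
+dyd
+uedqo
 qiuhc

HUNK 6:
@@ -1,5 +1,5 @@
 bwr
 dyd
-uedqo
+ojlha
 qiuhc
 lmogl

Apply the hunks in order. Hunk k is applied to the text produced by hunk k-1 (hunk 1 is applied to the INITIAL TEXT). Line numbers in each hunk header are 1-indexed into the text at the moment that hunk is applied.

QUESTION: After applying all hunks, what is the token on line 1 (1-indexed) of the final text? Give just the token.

Hunk 1: at line 3 remove [wit,cgkge,mnpas] add [ujmr] -> 7 lines: bwr cznvb xahi ujmr yngnq ovyx lmogl
Hunk 2: at line 3 remove [ujmr,yngnq,ovyx] add [bxydr,krd,qiuhc] -> 7 lines: bwr cznvb xahi bxydr krd qiuhc lmogl
Hunk 3: at line 1 remove [cznvb,xahi] add [wsmar] -> 6 lines: bwr wsmar bxydr krd qiuhc lmogl
Hunk 4: at line 1 remove [wsmar,bxydr,krd] add [jvstr] -> 4 lines: bwr jvstr qiuhc lmogl
Hunk 5: at line 1 remove [jvstr] add [dyd,uedqo] -> 5 lines: bwr dyd uedqo qiuhc lmogl
Hunk 6: at line 1 remove [uedqo] add [ojlha] -> 5 lines: bwr dyd ojlha qiuhc lmogl
Final line 1: bwr

Answer: bwr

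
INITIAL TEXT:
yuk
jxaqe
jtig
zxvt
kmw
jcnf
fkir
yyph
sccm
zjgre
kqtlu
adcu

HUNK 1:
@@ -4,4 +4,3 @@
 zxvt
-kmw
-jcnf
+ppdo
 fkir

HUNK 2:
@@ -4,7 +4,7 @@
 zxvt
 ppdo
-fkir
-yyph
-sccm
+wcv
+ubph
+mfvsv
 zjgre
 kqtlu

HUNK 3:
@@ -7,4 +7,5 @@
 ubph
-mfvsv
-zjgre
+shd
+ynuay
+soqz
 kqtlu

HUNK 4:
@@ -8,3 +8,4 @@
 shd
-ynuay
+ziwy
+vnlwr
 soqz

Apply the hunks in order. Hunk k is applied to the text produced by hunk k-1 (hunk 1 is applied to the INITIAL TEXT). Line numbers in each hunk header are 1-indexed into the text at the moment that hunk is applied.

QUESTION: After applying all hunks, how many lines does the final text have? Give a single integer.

Hunk 1: at line 4 remove [kmw,jcnf] add [ppdo] -> 11 lines: yuk jxaqe jtig zxvt ppdo fkir yyph sccm zjgre kqtlu adcu
Hunk 2: at line 4 remove [fkir,yyph,sccm] add [wcv,ubph,mfvsv] -> 11 lines: yuk jxaqe jtig zxvt ppdo wcv ubph mfvsv zjgre kqtlu adcu
Hunk 3: at line 7 remove [mfvsv,zjgre] add [shd,ynuay,soqz] -> 12 lines: yuk jxaqe jtig zxvt ppdo wcv ubph shd ynuay soqz kqtlu adcu
Hunk 4: at line 8 remove [ynuay] add [ziwy,vnlwr] -> 13 lines: yuk jxaqe jtig zxvt ppdo wcv ubph shd ziwy vnlwr soqz kqtlu adcu
Final line count: 13

Answer: 13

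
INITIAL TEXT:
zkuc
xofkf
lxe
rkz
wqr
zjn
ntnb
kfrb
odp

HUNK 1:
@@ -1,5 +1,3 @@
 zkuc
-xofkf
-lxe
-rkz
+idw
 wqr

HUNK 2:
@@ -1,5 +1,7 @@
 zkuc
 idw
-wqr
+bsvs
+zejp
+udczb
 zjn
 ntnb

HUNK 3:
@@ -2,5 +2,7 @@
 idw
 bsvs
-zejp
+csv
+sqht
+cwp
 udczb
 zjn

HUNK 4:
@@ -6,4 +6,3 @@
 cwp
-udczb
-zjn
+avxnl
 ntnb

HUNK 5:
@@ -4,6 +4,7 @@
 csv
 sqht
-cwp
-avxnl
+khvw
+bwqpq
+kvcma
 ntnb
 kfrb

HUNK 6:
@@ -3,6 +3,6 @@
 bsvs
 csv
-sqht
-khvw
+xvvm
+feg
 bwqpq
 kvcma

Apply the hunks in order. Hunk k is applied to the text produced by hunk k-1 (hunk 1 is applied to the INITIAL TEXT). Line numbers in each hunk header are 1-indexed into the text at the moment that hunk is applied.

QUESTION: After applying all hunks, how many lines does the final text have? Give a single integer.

Answer: 11

Derivation:
Hunk 1: at line 1 remove [xofkf,lxe,rkz] add [idw] -> 7 lines: zkuc idw wqr zjn ntnb kfrb odp
Hunk 2: at line 1 remove [wqr] add [bsvs,zejp,udczb] -> 9 lines: zkuc idw bsvs zejp udczb zjn ntnb kfrb odp
Hunk 3: at line 2 remove [zejp] add [csv,sqht,cwp] -> 11 lines: zkuc idw bsvs csv sqht cwp udczb zjn ntnb kfrb odp
Hunk 4: at line 6 remove [udczb,zjn] add [avxnl] -> 10 lines: zkuc idw bsvs csv sqht cwp avxnl ntnb kfrb odp
Hunk 5: at line 4 remove [cwp,avxnl] add [khvw,bwqpq,kvcma] -> 11 lines: zkuc idw bsvs csv sqht khvw bwqpq kvcma ntnb kfrb odp
Hunk 6: at line 3 remove [sqht,khvw] add [xvvm,feg] -> 11 lines: zkuc idw bsvs csv xvvm feg bwqpq kvcma ntnb kfrb odp
Final line count: 11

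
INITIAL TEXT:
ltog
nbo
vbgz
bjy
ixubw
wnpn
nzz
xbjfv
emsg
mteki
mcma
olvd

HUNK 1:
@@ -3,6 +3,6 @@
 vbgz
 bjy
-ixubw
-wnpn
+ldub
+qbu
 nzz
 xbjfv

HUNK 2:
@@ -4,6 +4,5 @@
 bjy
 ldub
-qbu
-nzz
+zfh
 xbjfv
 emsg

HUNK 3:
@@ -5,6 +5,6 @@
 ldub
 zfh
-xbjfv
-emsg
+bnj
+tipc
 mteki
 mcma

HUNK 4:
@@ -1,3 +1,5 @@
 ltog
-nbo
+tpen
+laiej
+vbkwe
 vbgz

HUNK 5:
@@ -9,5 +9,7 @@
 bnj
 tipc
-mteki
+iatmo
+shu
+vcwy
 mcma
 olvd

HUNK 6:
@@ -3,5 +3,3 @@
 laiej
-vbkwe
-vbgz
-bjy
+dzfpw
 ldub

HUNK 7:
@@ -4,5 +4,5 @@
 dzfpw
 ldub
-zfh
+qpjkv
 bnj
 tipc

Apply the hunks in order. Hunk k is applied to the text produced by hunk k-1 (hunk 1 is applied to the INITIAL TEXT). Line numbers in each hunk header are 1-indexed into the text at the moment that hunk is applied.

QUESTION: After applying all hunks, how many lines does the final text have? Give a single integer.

Hunk 1: at line 3 remove [ixubw,wnpn] add [ldub,qbu] -> 12 lines: ltog nbo vbgz bjy ldub qbu nzz xbjfv emsg mteki mcma olvd
Hunk 2: at line 4 remove [qbu,nzz] add [zfh] -> 11 lines: ltog nbo vbgz bjy ldub zfh xbjfv emsg mteki mcma olvd
Hunk 3: at line 5 remove [xbjfv,emsg] add [bnj,tipc] -> 11 lines: ltog nbo vbgz bjy ldub zfh bnj tipc mteki mcma olvd
Hunk 4: at line 1 remove [nbo] add [tpen,laiej,vbkwe] -> 13 lines: ltog tpen laiej vbkwe vbgz bjy ldub zfh bnj tipc mteki mcma olvd
Hunk 5: at line 9 remove [mteki] add [iatmo,shu,vcwy] -> 15 lines: ltog tpen laiej vbkwe vbgz bjy ldub zfh bnj tipc iatmo shu vcwy mcma olvd
Hunk 6: at line 3 remove [vbkwe,vbgz,bjy] add [dzfpw] -> 13 lines: ltog tpen laiej dzfpw ldub zfh bnj tipc iatmo shu vcwy mcma olvd
Hunk 7: at line 4 remove [zfh] add [qpjkv] -> 13 lines: ltog tpen laiej dzfpw ldub qpjkv bnj tipc iatmo shu vcwy mcma olvd
Final line count: 13

Answer: 13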